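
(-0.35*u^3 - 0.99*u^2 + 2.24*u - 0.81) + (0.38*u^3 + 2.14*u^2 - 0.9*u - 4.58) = 0.03*u^3 + 1.15*u^2 + 1.34*u - 5.39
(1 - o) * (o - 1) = -o^2 + 2*o - 1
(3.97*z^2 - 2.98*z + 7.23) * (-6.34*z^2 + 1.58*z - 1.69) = -25.1698*z^4 + 25.1658*z^3 - 57.2559*z^2 + 16.4596*z - 12.2187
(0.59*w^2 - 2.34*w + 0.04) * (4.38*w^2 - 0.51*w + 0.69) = 2.5842*w^4 - 10.5501*w^3 + 1.7757*w^2 - 1.635*w + 0.0276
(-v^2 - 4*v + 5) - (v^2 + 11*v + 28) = -2*v^2 - 15*v - 23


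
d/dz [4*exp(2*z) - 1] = 8*exp(2*z)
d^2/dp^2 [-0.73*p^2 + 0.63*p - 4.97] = -1.46000000000000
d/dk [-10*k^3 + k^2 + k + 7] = -30*k^2 + 2*k + 1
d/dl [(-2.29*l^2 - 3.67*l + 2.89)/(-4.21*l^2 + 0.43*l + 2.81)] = (-16.4354*l^2 + 11.464*l - 11.5554)/(17.7241*l^4 - 3.6206*l^3 - 23.4753*l^2 + 2.4166*l + 7.8961)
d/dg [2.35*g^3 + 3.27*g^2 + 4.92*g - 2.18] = 7.05*g^2 + 6.54*g + 4.92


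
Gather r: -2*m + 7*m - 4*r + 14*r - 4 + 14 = 5*m + 10*r + 10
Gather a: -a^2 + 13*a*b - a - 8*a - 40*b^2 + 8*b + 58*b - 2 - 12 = -a^2 + a*(13*b - 9) - 40*b^2 + 66*b - 14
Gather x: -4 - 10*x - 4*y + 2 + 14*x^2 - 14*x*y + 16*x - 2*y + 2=14*x^2 + x*(6 - 14*y) - 6*y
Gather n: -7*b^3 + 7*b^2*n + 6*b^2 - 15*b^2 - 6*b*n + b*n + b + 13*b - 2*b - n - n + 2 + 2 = -7*b^3 - 9*b^2 + 12*b + n*(7*b^2 - 5*b - 2) + 4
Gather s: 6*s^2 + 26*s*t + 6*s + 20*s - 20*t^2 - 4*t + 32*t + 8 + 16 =6*s^2 + s*(26*t + 26) - 20*t^2 + 28*t + 24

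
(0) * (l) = 0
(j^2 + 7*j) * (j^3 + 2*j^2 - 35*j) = j^5 + 9*j^4 - 21*j^3 - 245*j^2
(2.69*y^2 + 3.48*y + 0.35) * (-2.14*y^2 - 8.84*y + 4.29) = -5.7566*y^4 - 31.2268*y^3 - 19.9721*y^2 + 11.8352*y + 1.5015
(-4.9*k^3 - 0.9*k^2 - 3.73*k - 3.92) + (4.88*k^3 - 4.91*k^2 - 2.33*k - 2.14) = -0.0200000000000005*k^3 - 5.81*k^2 - 6.06*k - 6.06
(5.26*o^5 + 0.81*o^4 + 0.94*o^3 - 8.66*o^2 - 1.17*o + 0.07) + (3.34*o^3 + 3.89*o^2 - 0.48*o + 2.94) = 5.26*o^5 + 0.81*o^4 + 4.28*o^3 - 4.77*o^2 - 1.65*o + 3.01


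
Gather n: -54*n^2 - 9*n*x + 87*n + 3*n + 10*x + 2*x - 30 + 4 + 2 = -54*n^2 + n*(90 - 9*x) + 12*x - 24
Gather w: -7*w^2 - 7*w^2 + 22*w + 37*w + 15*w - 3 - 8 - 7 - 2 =-14*w^2 + 74*w - 20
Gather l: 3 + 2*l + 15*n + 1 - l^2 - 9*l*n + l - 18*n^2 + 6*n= -l^2 + l*(3 - 9*n) - 18*n^2 + 21*n + 4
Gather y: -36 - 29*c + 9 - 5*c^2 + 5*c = -5*c^2 - 24*c - 27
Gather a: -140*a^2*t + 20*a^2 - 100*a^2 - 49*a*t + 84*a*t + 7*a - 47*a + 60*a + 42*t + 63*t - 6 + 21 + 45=a^2*(-140*t - 80) + a*(35*t + 20) + 105*t + 60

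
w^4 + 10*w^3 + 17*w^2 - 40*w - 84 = (w - 2)*(w + 2)*(w + 3)*(w + 7)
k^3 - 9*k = k*(k - 3)*(k + 3)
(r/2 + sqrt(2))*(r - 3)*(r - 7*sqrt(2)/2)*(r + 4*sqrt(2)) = r^4/2 - 3*r^3/2 + 5*sqrt(2)*r^3/4 - 13*r^2 - 15*sqrt(2)*r^2/4 - 28*sqrt(2)*r + 39*r + 84*sqrt(2)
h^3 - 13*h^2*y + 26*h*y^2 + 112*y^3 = (h - 8*y)*(h - 7*y)*(h + 2*y)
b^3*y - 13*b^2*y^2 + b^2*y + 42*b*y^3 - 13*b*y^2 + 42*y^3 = (b - 7*y)*(b - 6*y)*(b*y + y)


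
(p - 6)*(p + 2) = p^2 - 4*p - 12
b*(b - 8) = b^2 - 8*b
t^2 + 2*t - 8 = (t - 2)*(t + 4)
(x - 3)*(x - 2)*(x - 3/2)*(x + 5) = x^4 - 3*x^3/2 - 19*x^2 + 117*x/2 - 45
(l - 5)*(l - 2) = l^2 - 7*l + 10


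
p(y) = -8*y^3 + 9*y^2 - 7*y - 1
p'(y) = -24*y^2 + 18*y - 7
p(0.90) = -5.84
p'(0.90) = -10.24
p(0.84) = -5.27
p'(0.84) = -8.81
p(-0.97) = 21.56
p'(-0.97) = -47.04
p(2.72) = -114.44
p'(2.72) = -135.60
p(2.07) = -47.88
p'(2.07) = -72.58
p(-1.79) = 86.25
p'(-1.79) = -116.12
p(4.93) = -775.35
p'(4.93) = -501.58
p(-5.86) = 1958.92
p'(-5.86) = -936.63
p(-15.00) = 29129.00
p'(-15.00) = -5677.00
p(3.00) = -157.00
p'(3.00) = -169.00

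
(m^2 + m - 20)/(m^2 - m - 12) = (m + 5)/(m + 3)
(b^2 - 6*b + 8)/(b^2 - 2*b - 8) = (b - 2)/(b + 2)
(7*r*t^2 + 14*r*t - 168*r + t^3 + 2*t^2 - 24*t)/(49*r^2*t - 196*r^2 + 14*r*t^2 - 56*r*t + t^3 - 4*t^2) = (t + 6)/(7*r + t)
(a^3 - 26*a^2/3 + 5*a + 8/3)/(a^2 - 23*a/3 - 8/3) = a - 1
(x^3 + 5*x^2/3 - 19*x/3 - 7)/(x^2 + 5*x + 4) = (x^2 + 2*x/3 - 7)/(x + 4)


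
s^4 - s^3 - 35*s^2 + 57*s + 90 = (s - 5)*(s - 3)*(s + 1)*(s + 6)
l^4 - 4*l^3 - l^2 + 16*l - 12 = (l - 3)*(l - 2)*(l - 1)*(l + 2)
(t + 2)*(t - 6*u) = t^2 - 6*t*u + 2*t - 12*u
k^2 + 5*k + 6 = (k + 2)*(k + 3)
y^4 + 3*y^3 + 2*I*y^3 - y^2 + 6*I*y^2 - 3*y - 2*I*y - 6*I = (y - 1)*(y + 1)*(y + 3)*(y + 2*I)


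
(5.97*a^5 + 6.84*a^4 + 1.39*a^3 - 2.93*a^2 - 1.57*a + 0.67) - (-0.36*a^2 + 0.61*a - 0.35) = 5.97*a^5 + 6.84*a^4 + 1.39*a^3 - 2.57*a^2 - 2.18*a + 1.02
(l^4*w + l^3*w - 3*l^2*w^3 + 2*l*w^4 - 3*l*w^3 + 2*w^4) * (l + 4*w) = l^5*w + 4*l^4*w^2 + l^4*w - 3*l^3*w^3 + 4*l^3*w^2 - 10*l^2*w^4 - 3*l^2*w^3 + 8*l*w^5 - 10*l*w^4 + 8*w^5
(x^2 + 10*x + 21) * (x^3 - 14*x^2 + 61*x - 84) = x^5 - 4*x^4 - 58*x^3 + 232*x^2 + 441*x - 1764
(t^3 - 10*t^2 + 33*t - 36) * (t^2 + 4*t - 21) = t^5 - 6*t^4 - 28*t^3 + 306*t^2 - 837*t + 756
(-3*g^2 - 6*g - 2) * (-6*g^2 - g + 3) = 18*g^4 + 39*g^3 + 9*g^2 - 16*g - 6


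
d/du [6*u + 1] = 6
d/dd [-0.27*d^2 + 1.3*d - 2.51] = 1.3 - 0.54*d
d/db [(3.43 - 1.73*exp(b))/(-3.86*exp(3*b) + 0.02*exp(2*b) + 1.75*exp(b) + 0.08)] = (-13.3556*exp(3*b) + 39.754*exp(2*b) - 0.1372*exp(b) - 6.1409)*exp(b)/(14.8996*exp(6*b) - 0.1544*exp(5*b) - 13.5096*exp(4*b) - 0.5476*exp(3*b) + 3.0657*exp(2*b) + 0.28*exp(b) + 0.0064)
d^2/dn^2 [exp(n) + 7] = exp(n)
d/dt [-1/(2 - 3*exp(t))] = -3*exp(t)/(3*exp(t) - 2)^2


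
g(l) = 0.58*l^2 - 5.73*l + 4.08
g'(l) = 1.16*l - 5.73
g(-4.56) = 42.27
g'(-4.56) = -11.02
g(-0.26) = 5.61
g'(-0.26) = -6.03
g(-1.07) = 10.88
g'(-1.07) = -6.97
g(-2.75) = 24.22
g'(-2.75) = -8.92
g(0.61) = 0.80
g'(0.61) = -5.02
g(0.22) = 2.85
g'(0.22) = -5.47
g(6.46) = -8.73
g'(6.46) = 1.76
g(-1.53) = 14.20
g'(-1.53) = -7.50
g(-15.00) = 220.53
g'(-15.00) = -23.13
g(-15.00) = 220.53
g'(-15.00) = -23.13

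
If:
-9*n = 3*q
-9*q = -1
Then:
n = -1/27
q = 1/9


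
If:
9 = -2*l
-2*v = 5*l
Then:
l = -9/2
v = 45/4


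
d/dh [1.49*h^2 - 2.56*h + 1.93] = 2.98*h - 2.56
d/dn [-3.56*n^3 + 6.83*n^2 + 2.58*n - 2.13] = -10.68*n^2 + 13.66*n + 2.58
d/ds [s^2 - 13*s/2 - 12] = 2*s - 13/2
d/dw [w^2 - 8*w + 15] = 2*w - 8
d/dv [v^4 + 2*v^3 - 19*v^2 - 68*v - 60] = 4*v^3 + 6*v^2 - 38*v - 68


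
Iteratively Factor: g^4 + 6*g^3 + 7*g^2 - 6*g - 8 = (g + 2)*(g^3 + 4*g^2 - g - 4) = (g + 2)*(g + 4)*(g^2 - 1) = (g + 1)*(g + 2)*(g + 4)*(g - 1)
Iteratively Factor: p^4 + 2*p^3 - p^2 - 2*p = (p - 1)*(p^3 + 3*p^2 + 2*p) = (p - 1)*(p + 1)*(p^2 + 2*p) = (p - 1)*(p + 1)*(p + 2)*(p)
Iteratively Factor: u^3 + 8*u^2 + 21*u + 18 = (u + 2)*(u^2 + 6*u + 9) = (u + 2)*(u + 3)*(u + 3)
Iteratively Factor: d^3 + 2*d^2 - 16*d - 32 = (d + 4)*(d^2 - 2*d - 8) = (d + 2)*(d + 4)*(d - 4)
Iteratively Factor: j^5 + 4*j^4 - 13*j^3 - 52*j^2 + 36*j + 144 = (j - 2)*(j^4 + 6*j^3 - j^2 - 54*j - 72) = (j - 2)*(j + 4)*(j^3 + 2*j^2 - 9*j - 18) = (j - 2)*(j + 2)*(j + 4)*(j^2 - 9) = (j - 2)*(j + 2)*(j + 3)*(j + 4)*(j - 3)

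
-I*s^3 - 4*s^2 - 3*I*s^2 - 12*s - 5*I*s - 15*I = (s + 3)*(s - 5*I)*(-I*s + 1)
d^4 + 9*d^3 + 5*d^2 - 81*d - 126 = (d - 3)*(d + 2)*(d + 3)*(d + 7)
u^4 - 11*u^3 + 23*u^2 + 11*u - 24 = (u - 8)*(u - 3)*(u - 1)*(u + 1)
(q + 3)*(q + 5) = q^2 + 8*q + 15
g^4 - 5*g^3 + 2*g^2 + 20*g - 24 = (g - 3)*(g - 2)^2*(g + 2)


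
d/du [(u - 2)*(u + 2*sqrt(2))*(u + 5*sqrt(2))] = 3*u^2 - 4*u + 14*sqrt(2)*u - 14*sqrt(2) + 20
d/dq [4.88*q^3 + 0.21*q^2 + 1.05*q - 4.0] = 14.64*q^2 + 0.42*q + 1.05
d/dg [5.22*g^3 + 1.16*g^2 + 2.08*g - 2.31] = 15.66*g^2 + 2.32*g + 2.08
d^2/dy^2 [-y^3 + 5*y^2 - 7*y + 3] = 10 - 6*y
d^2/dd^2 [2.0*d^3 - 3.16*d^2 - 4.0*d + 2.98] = 12.0*d - 6.32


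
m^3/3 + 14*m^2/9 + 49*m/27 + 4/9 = (m/3 + 1)*(m + 1/3)*(m + 4/3)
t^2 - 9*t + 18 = (t - 6)*(t - 3)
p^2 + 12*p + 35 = (p + 5)*(p + 7)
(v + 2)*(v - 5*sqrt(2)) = v^2 - 5*sqrt(2)*v + 2*v - 10*sqrt(2)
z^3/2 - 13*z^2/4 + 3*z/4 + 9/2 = (z/2 + 1/2)*(z - 6)*(z - 3/2)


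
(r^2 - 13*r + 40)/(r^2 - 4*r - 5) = (r - 8)/(r + 1)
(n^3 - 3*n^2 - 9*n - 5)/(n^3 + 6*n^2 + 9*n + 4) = (n - 5)/(n + 4)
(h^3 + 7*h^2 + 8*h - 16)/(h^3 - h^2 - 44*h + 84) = (h^3 + 7*h^2 + 8*h - 16)/(h^3 - h^2 - 44*h + 84)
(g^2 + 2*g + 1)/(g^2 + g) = (g + 1)/g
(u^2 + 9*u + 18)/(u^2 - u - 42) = (u + 3)/(u - 7)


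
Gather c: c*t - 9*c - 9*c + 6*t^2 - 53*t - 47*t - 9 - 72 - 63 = c*(t - 18) + 6*t^2 - 100*t - 144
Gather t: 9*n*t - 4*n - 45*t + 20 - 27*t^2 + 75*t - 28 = -4*n - 27*t^2 + t*(9*n + 30) - 8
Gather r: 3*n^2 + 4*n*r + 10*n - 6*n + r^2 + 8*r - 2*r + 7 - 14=3*n^2 + 4*n + r^2 + r*(4*n + 6) - 7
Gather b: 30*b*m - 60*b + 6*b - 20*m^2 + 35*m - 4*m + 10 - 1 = b*(30*m - 54) - 20*m^2 + 31*m + 9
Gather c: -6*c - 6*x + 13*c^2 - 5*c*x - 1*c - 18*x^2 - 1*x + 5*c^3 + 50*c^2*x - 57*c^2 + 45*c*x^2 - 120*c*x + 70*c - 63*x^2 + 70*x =5*c^3 + c^2*(50*x - 44) + c*(45*x^2 - 125*x + 63) - 81*x^2 + 63*x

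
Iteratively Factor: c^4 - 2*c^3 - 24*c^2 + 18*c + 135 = (c + 3)*(c^3 - 5*c^2 - 9*c + 45) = (c - 3)*(c + 3)*(c^2 - 2*c - 15) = (c - 5)*(c - 3)*(c + 3)*(c + 3)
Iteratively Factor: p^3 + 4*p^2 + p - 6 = (p + 2)*(p^2 + 2*p - 3) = (p + 2)*(p + 3)*(p - 1)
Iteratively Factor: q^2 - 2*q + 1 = (q - 1)*(q - 1)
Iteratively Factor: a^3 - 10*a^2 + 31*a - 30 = (a - 2)*(a^2 - 8*a + 15) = (a - 5)*(a - 2)*(a - 3)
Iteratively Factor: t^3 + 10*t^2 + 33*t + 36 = (t + 3)*(t^2 + 7*t + 12) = (t + 3)*(t + 4)*(t + 3)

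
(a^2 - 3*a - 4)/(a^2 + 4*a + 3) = (a - 4)/(a + 3)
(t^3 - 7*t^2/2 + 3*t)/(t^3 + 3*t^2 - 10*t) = (t - 3/2)/(t + 5)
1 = 1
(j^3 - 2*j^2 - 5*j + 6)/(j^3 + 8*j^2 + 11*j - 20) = (j^2 - j - 6)/(j^2 + 9*j + 20)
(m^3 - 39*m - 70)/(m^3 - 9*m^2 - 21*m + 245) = (m + 2)/(m - 7)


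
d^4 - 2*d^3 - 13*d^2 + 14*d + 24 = (d - 4)*(d - 2)*(d + 1)*(d + 3)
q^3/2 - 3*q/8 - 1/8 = (q/2 + 1/4)*(q - 1)*(q + 1/2)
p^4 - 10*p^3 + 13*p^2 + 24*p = p*(p - 8)*(p - 3)*(p + 1)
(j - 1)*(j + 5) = j^2 + 4*j - 5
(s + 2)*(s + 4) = s^2 + 6*s + 8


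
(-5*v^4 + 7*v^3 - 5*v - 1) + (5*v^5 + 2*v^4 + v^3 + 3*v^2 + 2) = 5*v^5 - 3*v^4 + 8*v^3 + 3*v^2 - 5*v + 1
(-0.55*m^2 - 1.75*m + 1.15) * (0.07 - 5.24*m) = 2.882*m^3 + 9.1315*m^2 - 6.1485*m + 0.0805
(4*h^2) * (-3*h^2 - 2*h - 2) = -12*h^4 - 8*h^3 - 8*h^2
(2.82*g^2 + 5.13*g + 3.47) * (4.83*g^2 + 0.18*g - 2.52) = 13.6206*g^4 + 25.2855*g^3 + 10.5771*g^2 - 12.303*g - 8.7444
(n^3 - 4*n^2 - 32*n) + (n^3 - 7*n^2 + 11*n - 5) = 2*n^3 - 11*n^2 - 21*n - 5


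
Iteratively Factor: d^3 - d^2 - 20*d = (d + 4)*(d^2 - 5*d) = (d - 5)*(d + 4)*(d)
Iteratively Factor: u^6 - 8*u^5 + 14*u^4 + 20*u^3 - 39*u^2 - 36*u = (u + 1)*(u^5 - 9*u^4 + 23*u^3 - 3*u^2 - 36*u) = (u + 1)^2*(u^4 - 10*u^3 + 33*u^2 - 36*u) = u*(u + 1)^2*(u^3 - 10*u^2 + 33*u - 36) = u*(u - 3)*(u + 1)^2*(u^2 - 7*u + 12) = u*(u - 3)^2*(u + 1)^2*(u - 4)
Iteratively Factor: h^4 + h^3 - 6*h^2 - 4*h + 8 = (h + 2)*(h^3 - h^2 - 4*h + 4) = (h - 2)*(h + 2)*(h^2 + h - 2) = (h - 2)*(h - 1)*(h + 2)*(h + 2)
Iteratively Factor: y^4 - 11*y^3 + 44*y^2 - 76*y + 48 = (y - 2)*(y^3 - 9*y^2 + 26*y - 24) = (y - 3)*(y - 2)*(y^2 - 6*y + 8) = (y - 4)*(y - 3)*(y - 2)*(y - 2)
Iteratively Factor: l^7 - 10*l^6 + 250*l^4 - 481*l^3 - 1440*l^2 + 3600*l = (l + 4)*(l^6 - 14*l^5 + 56*l^4 + 26*l^3 - 585*l^2 + 900*l) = (l - 4)*(l + 4)*(l^5 - 10*l^4 + 16*l^3 + 90*l^2 - 225*l) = (l - 4)*(l - 3)*(l + 4)*(l^4 - 7*l^3 - 5*l^2 + 75*l) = (l - 5)*(l - 4)*(l - 3)*(l + 4)*(l^3 - 2*l^2 - 15*l) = (l - 5)^2*(l - 4)*(l - 3)*(l + 4)*(l^2 + 3*l) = l*(l - 5)^2*(l - 4)*(l - 3)*(l + 4)*(l + 3)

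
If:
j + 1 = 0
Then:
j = -1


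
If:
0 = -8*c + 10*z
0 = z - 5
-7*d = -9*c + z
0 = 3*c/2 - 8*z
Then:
No Solution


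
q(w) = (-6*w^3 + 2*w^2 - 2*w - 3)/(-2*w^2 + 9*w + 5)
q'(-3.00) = 2.00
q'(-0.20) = 1.36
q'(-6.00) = 2.47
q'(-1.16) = 1.45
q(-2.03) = -2.77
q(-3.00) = -4.58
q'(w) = (4*w - 9)*(-6*w^3 + 2*w^2 - 2*w - 3)/(-2*w^2 + 9*w + 5)^2 + (-18*w^2 + 4*w - 2)/(-2*w^2 + 9*w + 5)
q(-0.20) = -0.79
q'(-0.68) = 3.10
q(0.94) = -0.69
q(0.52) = -0.48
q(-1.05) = -1.24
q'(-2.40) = 1.84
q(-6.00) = -11.38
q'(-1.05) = 1.45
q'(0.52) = -0.16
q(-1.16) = -1.40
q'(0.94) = -0.90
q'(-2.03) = 1.72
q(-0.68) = -0.57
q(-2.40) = -3.42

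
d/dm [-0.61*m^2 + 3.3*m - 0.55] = 3.3 - 1.22*m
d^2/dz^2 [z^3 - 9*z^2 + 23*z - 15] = 6*z - 18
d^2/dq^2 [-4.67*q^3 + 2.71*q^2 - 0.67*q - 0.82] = 5.42 - 28.02*q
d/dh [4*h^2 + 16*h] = 8*h + 16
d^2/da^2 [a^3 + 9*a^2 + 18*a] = 6*a + 18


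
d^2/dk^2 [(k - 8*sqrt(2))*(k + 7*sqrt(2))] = 2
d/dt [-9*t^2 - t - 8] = -18*t - 1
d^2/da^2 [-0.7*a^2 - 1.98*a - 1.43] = -1.40000000000000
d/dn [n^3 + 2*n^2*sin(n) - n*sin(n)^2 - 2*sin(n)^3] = 2*n^2*cos(n) + 3*n^2 + 4*n*sin(n) - n*sin(2*n) - 6*sin(n)^2*cos(n) - sin(n)^2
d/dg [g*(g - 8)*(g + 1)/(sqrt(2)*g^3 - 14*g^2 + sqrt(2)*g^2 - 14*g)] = (-7 + 4*sqrt(2))/(g^2 - 14*sqrt(2)*g + 98)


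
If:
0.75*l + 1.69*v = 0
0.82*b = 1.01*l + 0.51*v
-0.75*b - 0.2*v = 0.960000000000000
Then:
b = -1.46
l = -1.53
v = 0.68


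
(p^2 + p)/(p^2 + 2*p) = (p + 1)/(p + 2)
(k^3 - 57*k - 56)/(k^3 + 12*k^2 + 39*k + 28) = (k - 8)/(k + 4)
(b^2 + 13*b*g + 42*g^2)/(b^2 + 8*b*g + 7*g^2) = (b + 6*g)/(b + g)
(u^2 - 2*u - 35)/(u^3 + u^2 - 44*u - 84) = (u + 5)/(u^2 + 8*u + 12)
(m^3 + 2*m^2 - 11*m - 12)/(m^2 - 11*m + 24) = (m^2 + 5*m + 4)/(m - 8)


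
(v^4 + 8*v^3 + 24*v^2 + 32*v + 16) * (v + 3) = v^5 + 11*v^4 + 48*v^3 + 104*v^2 + 112*v + 48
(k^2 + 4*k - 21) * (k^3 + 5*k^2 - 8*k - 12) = k^5 + 9*k^4 - 9*k^3 - 149*k^2 + 120*k + 252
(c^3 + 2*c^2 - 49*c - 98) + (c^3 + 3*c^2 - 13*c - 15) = 2*c^3 + 5*c^2 - 62*c - 113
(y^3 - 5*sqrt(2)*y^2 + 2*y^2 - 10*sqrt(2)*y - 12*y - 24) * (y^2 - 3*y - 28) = y^5 - 5*sqrt(2)*y^4 - y^4 - 46*y^3 + 5*sqrt(2)*y^3 - 44*y^2 + 170*sqrt(2)*y^2 + 280*sqrt(2)*y + 408*y + 672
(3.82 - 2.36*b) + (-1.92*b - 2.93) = 0.89 - 4.28*b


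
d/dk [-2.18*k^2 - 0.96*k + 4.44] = -4.36*k - 0.96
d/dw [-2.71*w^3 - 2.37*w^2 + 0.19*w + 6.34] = -8.13*w^2 - 4.74*w + 0.19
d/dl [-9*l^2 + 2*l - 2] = 2 - 18*l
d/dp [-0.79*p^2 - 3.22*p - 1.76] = -1.58*p - 3.22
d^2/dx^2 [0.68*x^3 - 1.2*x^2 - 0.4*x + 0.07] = 4.08*x - 2.4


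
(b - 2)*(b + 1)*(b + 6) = b^3 + 5*b^2 - 8*b - 12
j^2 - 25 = (j - 5)*(j + 5)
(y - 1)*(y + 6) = y^2 + 5*y - 6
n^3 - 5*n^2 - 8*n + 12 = (n - 6)*(n - 1)*(n + 2)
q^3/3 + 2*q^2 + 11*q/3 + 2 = (q/3 + 1/3)*(q + 2)*(q + 3)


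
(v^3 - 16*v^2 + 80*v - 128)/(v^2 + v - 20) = (v^2 - 12*v + 32)/(v + 5)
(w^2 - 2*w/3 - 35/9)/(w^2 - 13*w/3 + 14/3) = (w + 5/3)/(w - 2)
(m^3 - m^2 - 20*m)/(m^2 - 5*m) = m + 4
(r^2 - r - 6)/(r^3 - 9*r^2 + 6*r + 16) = (r^2 - r - 6)/(r^3 - 9*r^2 + 6*r + 16)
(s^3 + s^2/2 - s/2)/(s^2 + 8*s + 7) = s*(2*s - 1)/(2*(s + 7))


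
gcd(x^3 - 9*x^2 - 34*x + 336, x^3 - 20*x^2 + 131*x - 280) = x^2 - 15*x + 56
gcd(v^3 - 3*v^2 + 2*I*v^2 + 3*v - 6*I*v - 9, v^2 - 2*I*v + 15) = v + 3*I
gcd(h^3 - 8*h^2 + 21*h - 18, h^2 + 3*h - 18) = h - 3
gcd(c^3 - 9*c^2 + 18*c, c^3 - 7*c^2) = c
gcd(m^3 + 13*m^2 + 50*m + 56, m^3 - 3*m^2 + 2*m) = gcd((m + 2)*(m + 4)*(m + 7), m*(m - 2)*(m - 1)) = 1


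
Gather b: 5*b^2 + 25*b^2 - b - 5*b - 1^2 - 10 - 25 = 30*b^2 - 6*b - 36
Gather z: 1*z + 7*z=8*z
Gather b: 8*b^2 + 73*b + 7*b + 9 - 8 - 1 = 8*b^2 + 80*b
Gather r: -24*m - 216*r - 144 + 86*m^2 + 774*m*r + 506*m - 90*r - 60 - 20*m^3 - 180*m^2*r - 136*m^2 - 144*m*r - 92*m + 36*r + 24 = -20*m^3 - 50*m^2 + 390*m + r*(-180*m^2 + 630*m - 270) - 180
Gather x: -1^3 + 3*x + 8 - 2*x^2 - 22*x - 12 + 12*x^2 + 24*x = 10*x^2 + 5*x - 5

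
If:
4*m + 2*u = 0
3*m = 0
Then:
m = 0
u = 0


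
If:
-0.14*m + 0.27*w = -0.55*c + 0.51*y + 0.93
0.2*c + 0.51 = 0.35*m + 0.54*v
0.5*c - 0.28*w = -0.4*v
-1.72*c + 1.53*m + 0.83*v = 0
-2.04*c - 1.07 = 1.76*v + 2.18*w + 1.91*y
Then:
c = -1.30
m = -2.64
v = 2.17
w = 0.79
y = -2.08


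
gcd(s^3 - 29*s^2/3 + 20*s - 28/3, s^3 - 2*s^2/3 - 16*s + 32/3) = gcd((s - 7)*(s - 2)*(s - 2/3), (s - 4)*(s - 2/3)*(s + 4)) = s - 2/3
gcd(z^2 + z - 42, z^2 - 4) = 1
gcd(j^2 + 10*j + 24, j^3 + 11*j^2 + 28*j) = j + 4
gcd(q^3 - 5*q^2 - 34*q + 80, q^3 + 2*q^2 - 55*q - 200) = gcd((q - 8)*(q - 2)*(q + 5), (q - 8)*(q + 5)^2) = q^2 - 3*q - 40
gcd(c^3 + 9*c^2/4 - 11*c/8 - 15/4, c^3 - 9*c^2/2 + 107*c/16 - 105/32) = c - 5/4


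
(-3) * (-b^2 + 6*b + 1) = 3*b^2 - 18*b - 3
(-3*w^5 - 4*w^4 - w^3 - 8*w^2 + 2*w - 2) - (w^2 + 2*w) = -3*w^5 - 4*w^4 - w^3 - 9*w^2 - 2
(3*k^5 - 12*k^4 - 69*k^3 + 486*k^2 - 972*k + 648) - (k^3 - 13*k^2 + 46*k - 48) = 3*k^5 - 12*k^4 - 70*k^3 + 499*k^2 - 1018*k + 696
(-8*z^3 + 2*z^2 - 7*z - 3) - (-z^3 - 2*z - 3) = -7*z^3 + 2*z^2 - 5*z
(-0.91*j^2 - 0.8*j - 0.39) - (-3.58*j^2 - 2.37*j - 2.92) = 2.67*j^2 + 1.57*j + 2.53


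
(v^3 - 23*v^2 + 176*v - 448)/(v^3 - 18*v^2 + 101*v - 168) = (v - 8)/(v - 3)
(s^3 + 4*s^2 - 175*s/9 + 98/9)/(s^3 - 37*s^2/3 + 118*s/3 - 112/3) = (3*s^2 + 19*s - 14)/(3*(s^2 - 10*s + 16))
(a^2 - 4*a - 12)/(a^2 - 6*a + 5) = (a^2 - 4*a - 12)/(a^2 - 6*a + 5)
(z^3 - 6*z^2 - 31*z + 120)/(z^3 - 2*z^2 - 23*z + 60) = (z - 8)/(z - 4)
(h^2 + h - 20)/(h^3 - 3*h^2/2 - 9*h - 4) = 2*(h + 5)/(2*h^2 + 5*h + 2)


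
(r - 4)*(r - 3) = r^2 - 7*r + 12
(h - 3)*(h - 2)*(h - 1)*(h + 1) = h^4 - 5*h^3 + 5*h^2 + 5*h - 6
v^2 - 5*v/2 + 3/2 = (v - 3/2)*(v - 1)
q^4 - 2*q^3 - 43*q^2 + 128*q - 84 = (q - 6)*(q - 2)*(q - 1)*(q + 7)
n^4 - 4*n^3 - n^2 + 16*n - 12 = (n - 3)*(n - 2)*(n - 1)*(n + 2)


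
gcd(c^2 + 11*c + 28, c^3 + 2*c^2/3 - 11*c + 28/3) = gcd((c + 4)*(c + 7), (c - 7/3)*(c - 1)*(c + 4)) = c + 4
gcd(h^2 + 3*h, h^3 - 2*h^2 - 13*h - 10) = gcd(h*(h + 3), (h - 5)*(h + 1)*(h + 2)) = 1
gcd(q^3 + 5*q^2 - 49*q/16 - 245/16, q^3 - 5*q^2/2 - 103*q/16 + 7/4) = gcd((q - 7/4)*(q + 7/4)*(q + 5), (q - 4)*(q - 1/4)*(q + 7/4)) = q + 7/4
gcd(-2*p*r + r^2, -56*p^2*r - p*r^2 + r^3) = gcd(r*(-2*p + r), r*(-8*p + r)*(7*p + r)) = r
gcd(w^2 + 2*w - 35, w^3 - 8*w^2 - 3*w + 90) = w - 5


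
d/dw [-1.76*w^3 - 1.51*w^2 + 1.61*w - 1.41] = -5.28*w^2 - 3.02*w + 1.61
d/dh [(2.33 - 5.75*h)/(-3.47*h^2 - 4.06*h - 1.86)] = (-19.9525*h^2 + 16.1702*h + 20.1548)/(12.0409*h^4 + 28.1764*h^3 + 29.392*h^2 + 15.1032*h + 3.4596)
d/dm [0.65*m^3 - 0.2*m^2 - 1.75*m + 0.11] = 1.95*m^2 - 0.4*m - 1.75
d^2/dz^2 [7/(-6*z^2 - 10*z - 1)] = 28*(18*z^2 + 30*z - 2*(6*z + 5)^2 + 3)/(6*z^2 + 10*z + 1)^3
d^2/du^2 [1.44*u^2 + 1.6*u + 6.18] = 2.88000000000000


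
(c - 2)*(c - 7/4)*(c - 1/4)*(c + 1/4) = c^4 - 15*c^3/4 + 55*c^2/16 + 15*c/64 - 7/32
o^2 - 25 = (o - 5)*(o + 5)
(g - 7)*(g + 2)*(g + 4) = g^3 - g^2 - 34*g - 56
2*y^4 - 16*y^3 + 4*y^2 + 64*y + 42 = (y - 7)*(y - 3)*(sqrt(2)*y + sqrt(2))^2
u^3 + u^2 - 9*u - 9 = (u - 3)*(u + 1)*(u + 3)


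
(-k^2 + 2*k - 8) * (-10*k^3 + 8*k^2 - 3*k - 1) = 10*k^5 - 28*k^4 + 99*k^3 - 69*k^2 + 22*k + 8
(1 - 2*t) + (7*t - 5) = 5*t - 4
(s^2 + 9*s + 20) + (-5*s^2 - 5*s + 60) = -4*s^2 + 4*s + 80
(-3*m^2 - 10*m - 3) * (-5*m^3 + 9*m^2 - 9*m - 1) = 15*m^5 + 23*m^4 - 48*m^3 + 66*m^2 + 37*m + 3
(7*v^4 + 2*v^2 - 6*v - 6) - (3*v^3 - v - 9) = 7*v^4 - 3*v^3 + 2*v^2 - 5*v + 3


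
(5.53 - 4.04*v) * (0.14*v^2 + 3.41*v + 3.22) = -0.5656*v^3 - 13.0022*v^2 + 5.8485*v + 17.8066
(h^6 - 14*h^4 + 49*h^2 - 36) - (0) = h^6 - 14*h^4 + 49*h^2 - 36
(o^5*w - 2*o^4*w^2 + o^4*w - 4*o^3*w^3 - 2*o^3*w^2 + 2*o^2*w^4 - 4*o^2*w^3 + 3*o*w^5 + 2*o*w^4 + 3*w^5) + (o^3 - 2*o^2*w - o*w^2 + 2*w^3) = o^5*w - 2*o^4*w^2 + o^4*w - 4*o^3*w^3 - 2*o^3*w^2 + o^3 + 2*o^2*w^4 - 4*o^2*w^3 - 2*o^2*w + 3*o*w^5 + 2*o*w^4 - o*w^2 + 3*w^5 + 2*w^3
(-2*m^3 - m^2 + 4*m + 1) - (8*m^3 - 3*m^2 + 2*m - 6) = -10*m^3 + 2*m^2 + 2*m + 7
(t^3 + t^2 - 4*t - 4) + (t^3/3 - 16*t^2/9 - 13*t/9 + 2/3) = 4*t^3/3 - 7*t^2/9 - 49*t/9 - 10/3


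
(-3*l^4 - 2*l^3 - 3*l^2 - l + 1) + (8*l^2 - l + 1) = -3*l^4 - 2*l^3 + 5*l^2 - 2*l + 2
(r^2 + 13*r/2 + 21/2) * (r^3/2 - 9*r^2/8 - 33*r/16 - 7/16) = r^5/2 + 17*r^4/8 - 33*r^3/8 - 821*r^2/32 - 49*r/2 - 147/32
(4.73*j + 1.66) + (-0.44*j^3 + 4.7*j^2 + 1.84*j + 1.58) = -0.44*j^3 + 4.7*j^2 + 6.57*j + 3.24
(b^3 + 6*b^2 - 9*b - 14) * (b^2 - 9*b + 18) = b^5 - 3*b^4 - 45*b^3 + 175*b^2 - 36*b - 252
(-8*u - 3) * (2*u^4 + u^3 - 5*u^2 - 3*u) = -16*u^5 - 14*u^4 + 37*u^3 + 39*u^2 + 9*u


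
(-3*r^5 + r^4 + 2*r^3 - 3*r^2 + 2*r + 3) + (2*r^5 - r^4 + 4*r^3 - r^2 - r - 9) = -r^5 + 6*r^3 - 4*r^2 + r - 6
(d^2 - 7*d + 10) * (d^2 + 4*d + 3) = d^4 - 3*d^3 - 15*d^2 + 19*d + 30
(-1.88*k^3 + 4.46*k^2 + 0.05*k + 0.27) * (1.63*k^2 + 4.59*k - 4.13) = -3.0644*k^5 - 1.3594*k^4 + 28.3173*k^3 - 17.7502*k^2 + 1.0328*k - 1.1151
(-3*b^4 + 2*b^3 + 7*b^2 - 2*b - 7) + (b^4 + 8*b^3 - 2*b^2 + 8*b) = -2*b^4 + 10*b^3 + 5*b^2 + 6*b - 7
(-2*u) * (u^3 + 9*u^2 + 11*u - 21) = -2*u^4 - 18*u^3 - 22*u^2 + 42*u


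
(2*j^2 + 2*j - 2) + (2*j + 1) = 2*j^2 + 4*j - 1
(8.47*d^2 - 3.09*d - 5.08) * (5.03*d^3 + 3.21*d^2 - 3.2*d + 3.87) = 42.6041*d^5 + 11.646*d^4 - 62.5753*d^3 + 26.3601*d^2 + 4.2977*d - 19.6596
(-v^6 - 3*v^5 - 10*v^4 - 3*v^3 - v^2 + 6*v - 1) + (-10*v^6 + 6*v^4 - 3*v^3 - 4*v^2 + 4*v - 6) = -11*v^6 - 3*v^5 - 4*v^4 - 6*v^3 - 5*v^2 + 10*v - 7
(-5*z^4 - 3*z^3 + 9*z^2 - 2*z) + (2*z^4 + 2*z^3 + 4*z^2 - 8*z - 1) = -3*z^4 - z^3 + 13*z^2 - 10*z - 1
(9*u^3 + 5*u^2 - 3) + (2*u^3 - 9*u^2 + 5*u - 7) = 11*u^3 - 4*u^2 + 5*u - 10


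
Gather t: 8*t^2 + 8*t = 8*t^2 + 8*t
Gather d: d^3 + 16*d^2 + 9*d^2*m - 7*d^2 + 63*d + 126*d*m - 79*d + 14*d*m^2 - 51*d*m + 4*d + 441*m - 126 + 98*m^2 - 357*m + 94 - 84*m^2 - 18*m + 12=d^3 + d^2*(9*m + 9) + d*(14*m^2 + 75*m - 12) + 14*m^2 + 66*m - 20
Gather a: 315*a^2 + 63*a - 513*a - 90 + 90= 315*a^2 - 450*a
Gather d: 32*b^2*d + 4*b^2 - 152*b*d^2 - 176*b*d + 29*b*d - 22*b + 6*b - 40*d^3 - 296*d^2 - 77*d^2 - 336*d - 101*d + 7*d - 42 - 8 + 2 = 4*b^2 - 16*b - 40*d^3 + d^2*(-152*b - 373) + d*(32*b^2 - 147*b - 430) - 48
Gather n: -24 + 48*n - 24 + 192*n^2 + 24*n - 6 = 192*n^2 + 72*n - 54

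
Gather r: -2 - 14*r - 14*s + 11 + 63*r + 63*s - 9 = 49*r + 49*s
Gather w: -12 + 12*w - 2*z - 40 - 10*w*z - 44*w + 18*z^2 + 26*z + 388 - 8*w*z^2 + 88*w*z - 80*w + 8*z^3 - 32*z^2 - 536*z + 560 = w*(-8*z^2 + 78*z - 112) + 8*z^3 - 14*z^2 - 512*z + 896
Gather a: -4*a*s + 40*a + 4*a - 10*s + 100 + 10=a*(44 - 4*s) - 10*s + 110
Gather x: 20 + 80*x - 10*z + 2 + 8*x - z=88*x - 11*z + 22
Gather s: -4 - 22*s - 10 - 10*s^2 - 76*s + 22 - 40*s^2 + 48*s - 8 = -50*s^2 - 50*s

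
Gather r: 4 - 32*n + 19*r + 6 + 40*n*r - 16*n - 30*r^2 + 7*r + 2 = -48*n - 30*r^2 + r*(40*n + 26) + 12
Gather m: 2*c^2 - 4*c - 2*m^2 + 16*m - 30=2*c^2 - 4*c - 2*m^2 + 16*m - 30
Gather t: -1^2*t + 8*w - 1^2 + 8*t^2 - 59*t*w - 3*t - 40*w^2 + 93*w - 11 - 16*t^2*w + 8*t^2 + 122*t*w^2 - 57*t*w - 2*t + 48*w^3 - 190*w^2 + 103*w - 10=t^2*(16 - 16*w) + t*(122*w^2 - 116*w - 6) + 48*w^3 - 230*w^2 + 204*w - 22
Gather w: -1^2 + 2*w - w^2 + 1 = -w^2 + 2*w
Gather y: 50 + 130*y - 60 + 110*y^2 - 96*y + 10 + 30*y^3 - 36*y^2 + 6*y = 30*y^3 + 74*y^2 + 40*y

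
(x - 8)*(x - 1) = x^2 - 9*x + 8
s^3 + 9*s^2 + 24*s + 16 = (s + 1)*(s + 4)^2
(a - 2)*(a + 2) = a^2 - 4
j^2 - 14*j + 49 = (j - 7)^2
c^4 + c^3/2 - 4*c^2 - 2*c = c*(c - 2)*(c + 1/2)*(c + 2)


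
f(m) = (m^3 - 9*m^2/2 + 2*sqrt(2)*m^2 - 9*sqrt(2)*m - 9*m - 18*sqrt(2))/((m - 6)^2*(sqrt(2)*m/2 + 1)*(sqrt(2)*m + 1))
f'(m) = (3*m^2 - 9*m + 4*sqrt(2)*m - 9*sqrt(2) - 9)/((m - 6)^2*(sqrt(2)*m/2 + 1)*(sqrt(2)*m + 1)) - sqrt(2)*(m^3 - 9*m^2/2 + 2*sqrt(2)*m^2 - 9*sqrt(2)*m - 9*m - 18*sqrt(2))/((m - 6)^2*(sqrt(2)*m/2 + 1)*(sqrt(2)*m + 1)^2) - sqrt(2)*(m^3 - 9*m^2/2 + 2*sqrt(2)*m^2 - 9*sqrt(2)*m - 9*m - 18*sqrt(2))/(2*(m - 6)^2*(sqrt(2)*m/2 + 1)^2*(sqrt(2)*m + 1)) - 2*(m^3 - 9*m^2/2 + 2*sqrt(2)*m^2 - 9*sqrt(2)*m - 9*m - 18*sqrt(2))/((m - 6)^3*(sqrt(2)*m/2 + 1)*(sqrt(2)*m + 1))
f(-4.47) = -0.04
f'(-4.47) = 0.01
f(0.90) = -0.47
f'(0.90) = 0.08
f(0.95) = -0.47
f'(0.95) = 0.07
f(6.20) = 6.61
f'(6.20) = -33.28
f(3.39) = -0.59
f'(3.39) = -0.18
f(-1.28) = 0.61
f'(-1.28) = -0.23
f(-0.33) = -1.13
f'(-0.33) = 2.44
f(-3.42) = -0.02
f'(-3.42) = 0.03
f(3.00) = -0.53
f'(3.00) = -0.12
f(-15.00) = -0.04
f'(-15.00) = 0.00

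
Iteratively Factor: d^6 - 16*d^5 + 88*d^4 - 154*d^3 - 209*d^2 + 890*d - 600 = (d - 3)*(d^5 - 13*d^4 + 49*d^3 - 7*d^2 - 230*d + 200) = (d - 5)*(d - 3)*(d^4 - 8*d^3 + 9*d^2 + 38*d - 40) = (d - 5)*(d - 3)*(d + 2)*(d^3 - 10*d^2 + 29*d - 20) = (d - 5)*(d - 3)*(d - 1)*(d + 2)*(d^2 - 9*d + 20) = (d - 5)*(d - 4)*(d - 3)*(d - 1)*(d + 2)*(d - 5)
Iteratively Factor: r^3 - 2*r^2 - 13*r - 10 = (r + 2)*(r^2 - 4*r - 5) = (r + 1)*(r + 2)*(r - 5)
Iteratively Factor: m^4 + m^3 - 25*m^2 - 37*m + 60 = (m - 1)*(m^3 + 2*m^2 - 23*m - 60) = (m - 1)*(m + 4)*(m^2 - 2*m - 15) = (m - 1)*(m + 3)*(m + 4)*(m - 5)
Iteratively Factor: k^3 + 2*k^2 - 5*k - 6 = (k + 1)*(k^2 + k - 6) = (k - 2)*(k + 1)*(k + 3)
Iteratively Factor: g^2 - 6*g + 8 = (g - 2)*(g - 4)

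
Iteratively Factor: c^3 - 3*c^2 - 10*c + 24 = (c - 4)*(c^2 + c - 6) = (c - 4)*(c + 3)*(c - 2)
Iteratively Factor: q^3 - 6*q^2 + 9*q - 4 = (q - 4)*(q^2 - 2*q + 1) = (q - 4)*(q - 1)*(q - 1)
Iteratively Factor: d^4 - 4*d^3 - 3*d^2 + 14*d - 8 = (d - 1)*(d^3 - 3*d^2 - 6*d + 8) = (d - 1)*(d + 2)*(d^2 - 5*d + 4) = (d - 1)^2*(d + 2)*(d - 4)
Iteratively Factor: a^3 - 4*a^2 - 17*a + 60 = (a + 4)*(a^2 - 8*a + 15) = (a - 5)*(a + 4)*(a - 3)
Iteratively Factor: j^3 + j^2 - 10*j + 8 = (j + 4)*(j^2 - 3*j + 2) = (j - 1)*(j + 4)*(j - 2)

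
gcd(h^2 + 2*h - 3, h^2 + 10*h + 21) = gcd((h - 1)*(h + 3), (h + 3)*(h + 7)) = h + 3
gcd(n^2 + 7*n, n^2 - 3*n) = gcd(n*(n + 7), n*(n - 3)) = n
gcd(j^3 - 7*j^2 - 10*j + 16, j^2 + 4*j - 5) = j - 1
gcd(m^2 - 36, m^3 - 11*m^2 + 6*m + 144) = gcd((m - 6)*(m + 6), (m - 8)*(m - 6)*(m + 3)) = m - 6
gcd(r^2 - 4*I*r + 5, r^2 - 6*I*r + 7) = r + I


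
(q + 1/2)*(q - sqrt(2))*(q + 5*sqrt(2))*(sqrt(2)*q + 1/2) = sqrt(2)*q^4 + sqrt(2)*q^3/2 + 17*q^3/2 - 8*sqrt(2)*q^2 + 17*q^2/4 - 4*sqrt(2)*q - 5*q - 5/2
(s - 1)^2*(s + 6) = s^3 + 4*s^2 - 11*s + 6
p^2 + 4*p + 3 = (p + 1)*(p + 3)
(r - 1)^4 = r^4 - 4*r^3 + 6*r^2 - 4*r + 1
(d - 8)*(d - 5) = d^2 - 13*d + 40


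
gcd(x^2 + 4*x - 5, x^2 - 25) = x + 5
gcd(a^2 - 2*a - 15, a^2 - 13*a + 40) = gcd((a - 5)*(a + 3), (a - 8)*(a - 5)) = a - 5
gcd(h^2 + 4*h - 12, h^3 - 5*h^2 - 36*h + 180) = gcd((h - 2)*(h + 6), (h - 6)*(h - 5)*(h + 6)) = h + 6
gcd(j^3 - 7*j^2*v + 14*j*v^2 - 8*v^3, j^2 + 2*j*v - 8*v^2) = -j + 2*v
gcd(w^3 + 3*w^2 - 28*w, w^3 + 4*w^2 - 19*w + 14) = w + 7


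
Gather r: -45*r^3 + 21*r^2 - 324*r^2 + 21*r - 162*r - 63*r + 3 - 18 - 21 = -45*r^3 - 303*r^2 - 204*r - 36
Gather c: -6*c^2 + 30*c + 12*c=-6*c^2 + 42*c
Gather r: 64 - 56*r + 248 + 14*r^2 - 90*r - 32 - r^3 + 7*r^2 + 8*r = -r^3 + 21*r^2 - 138*r + 280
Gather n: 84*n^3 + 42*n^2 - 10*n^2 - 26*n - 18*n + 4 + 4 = 84*n^3 + 32*n^2 - 44*n + 8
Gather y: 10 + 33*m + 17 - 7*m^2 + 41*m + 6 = -7*m^2 + 74*m + 33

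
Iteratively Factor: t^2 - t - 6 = (t + 2)*(t - 3)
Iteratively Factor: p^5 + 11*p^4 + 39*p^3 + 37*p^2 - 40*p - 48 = (p + 1)*(p^4 + 10*p^3 + 29*p^2 + 8*p - 48) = (p + 1)*(p + 3)*(p^3 + 7*p^2 + 8*p - 16) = (p + 1)*(p + 3)*(p + 4)*(p^2 + 3*p - 4) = (p + 1)*(p + 3)*(p + 4)^2*(p - 1)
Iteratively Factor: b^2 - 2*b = (b)*(b - 2)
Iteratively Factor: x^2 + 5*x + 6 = (x + 3)*(x + 2)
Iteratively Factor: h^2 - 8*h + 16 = (h - 4)*(h - 4)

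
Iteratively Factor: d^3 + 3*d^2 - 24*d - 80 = (d + 4)*(d^2 - d - 20) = (d - 5)*(d + 4)*(d + 4)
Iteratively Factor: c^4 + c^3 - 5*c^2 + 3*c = (c + 3)*(c^3 - 2*c^2 + c) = c*(c + 3)*(c^2 - 2*c + 1) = c*(c - 1)*(c + 3)*(c - 1)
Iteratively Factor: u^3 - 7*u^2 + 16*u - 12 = (u - 2)*(u^2 - 5*u + 6) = (u - 2)^2*(u - 3)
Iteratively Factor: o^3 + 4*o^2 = (o)*(o^2 + 4*o) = o*(o + 4)*(o)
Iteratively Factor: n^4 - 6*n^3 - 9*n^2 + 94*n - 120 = (n + 4)*(n^3 - 10*n^2 + 31*n - 30) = (n - 5)*(n + 4)*(n^2 - 5*n + 6) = (n - 5)*(n - 3)*(n + 4)*(n - 2)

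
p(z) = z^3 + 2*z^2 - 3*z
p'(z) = 3*z^2 + 4*z - 3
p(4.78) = 140.57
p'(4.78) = 84.67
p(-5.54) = -92.03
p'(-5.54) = 66.91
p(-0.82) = 3.25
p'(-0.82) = -4.26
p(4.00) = 84.00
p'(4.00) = 61.00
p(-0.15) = 0.49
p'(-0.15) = -3.53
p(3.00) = 36.00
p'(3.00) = 36.00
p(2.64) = 24.42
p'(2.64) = 28.47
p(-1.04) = 4.16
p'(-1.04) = -3.92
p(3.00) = 36.00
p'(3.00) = 36.00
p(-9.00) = -540.00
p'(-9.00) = 204.00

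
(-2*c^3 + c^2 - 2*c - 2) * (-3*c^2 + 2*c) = 6*c^5 - 7*c^4 + 8*c^3 + 2*c^2 - 4*c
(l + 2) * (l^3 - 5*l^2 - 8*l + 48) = l^4 - 3*l^3 - 18*l^2 + 32*l + 96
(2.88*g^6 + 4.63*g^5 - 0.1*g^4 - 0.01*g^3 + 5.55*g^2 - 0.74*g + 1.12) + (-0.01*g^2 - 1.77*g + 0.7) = 2.88*g^6 + 4.63*g^5 - 0.1*g^4 - 0.01*g^3 + 5.54*g^2 - 2.51*g + 1.82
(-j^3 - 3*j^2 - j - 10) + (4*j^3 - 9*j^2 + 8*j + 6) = 3*j^3 - 12*j^2 + 7*j - 4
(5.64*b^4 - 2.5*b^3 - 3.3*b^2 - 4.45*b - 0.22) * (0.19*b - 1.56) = 1.0716*b^5 - 9.2734*b^4 + 3.273*b^3 + 4.3025*b^2 + 6.9002*b + 0.3432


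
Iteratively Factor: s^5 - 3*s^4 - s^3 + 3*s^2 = (s - 3)*(s^4 - s^2) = s*(s - 3)*(s^3 - s) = s*(s - 3)*(s - 1)*(s^2 + s) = s*(s - 3)*(s - 1)*(s + 1)*(s)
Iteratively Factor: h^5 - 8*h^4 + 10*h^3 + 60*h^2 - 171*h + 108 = (h - 3)*(h^4 - 5*h^3 - 5*h^2 + 45*h - 36) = (h - 4)*(h - 3)*(h^3 - h^2 - 9*h + 9) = (h - 4)*(h - 3)^2*(h^2 + 2*h - 3) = (h - 4)*(h - 3)^2*(h - 1)*(h + 3)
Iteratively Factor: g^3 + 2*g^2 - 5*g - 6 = (g + 3)*(g^2 - g - 2) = (g + 1)*(g + 3)*(g - 2)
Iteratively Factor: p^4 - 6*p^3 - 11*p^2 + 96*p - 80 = (p - 5)*(p^3 - p^2 - 16*p + 16) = (p - 5)*(p - 4)*(p^2 + 3*p - 4) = (p - 5)*(p - 4)*(p - 1)*(p + 4)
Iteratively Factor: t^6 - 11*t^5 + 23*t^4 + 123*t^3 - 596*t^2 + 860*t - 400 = (t - 2)*(t^5 - 9*t^4 + 5*t^3 + 133*t^2 - 330*t + 200) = (t - 5)*(t - 2)*(t^4 - 4*t^3 - 15*t^2 + 58*t - 40) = (t - 5)^2*(t - 2)*(t^3 + t^2 - 10*t + 8) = (t - 5)^2*(t - 2)*(t - 1)*(t^2 + 2*t - 8) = (t - 5)^2*(t - 2)^2*(t - 1)*(t + 4)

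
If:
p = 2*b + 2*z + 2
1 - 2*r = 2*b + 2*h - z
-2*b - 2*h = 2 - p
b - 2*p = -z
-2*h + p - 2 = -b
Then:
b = 0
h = -4/3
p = -2/3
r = 7/6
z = -4/3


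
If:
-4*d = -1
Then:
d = 1/4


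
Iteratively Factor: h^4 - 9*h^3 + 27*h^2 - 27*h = (h)*(h^3 - 9*h^2 + 27*h - 27) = h*(h - 3)*(h^2 - 6*h + 9) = h*(h - 3)^2*(h - 3)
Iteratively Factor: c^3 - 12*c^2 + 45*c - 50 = (c - 5)*(c^2 - 7*c + 10) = (c - 5)^2*(c - 2)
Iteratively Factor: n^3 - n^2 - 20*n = (n)*(n^2 - n - 20) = n*(n - 5)*(n + 4)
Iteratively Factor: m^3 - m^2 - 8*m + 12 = (m - 2)*(m^2 + m - 6) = (m - 2)^2*(m + 3)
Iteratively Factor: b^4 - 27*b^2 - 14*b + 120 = (b + 4)*(b^3 - 4*b^2 - 11*b + 30) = (b - 2)*(b + 4)*(b^2 - 2*b - 15) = (b - 5)*(b - 2)*(b + 4)*(b + 3)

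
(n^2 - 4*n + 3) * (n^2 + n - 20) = n^4 - 3*n^3 - 21*n^2 + 83*n - 60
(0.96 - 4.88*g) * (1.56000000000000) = 1.4976 - 7.6128*g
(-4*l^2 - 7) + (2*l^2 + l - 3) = -2*l^2 + l - 10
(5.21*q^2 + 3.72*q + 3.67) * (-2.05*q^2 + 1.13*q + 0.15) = -10.6805*q^4 - 1.7387*q^3 - 2.5384*q^2 + 4.7051*q + 0.5505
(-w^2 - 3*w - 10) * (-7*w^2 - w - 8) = 7*w^4 + 22*w^3 + 81*w^2 + 34*w + 80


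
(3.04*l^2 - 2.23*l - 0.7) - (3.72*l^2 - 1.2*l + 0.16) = -0.68*l^2 - 1.03*l - 0.86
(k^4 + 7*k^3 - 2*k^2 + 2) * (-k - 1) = -k^5 - 8*k^4 - 5*k^3 + 2*k^2 - 2*k - 2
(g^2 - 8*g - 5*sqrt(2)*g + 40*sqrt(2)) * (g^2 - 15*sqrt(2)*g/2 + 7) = g^4 - 25*sqrt(2)*g^3/2 - 8*g^3 + 82*g^2 + 100*sqrt(2)*g^2 - 656*g - 35*sqrt(2)*g + 280*sqrt(2)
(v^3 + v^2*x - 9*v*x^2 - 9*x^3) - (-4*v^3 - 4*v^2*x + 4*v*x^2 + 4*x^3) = 5*v^3 + 5*v^2*x - 13*v*x^2 - 13*x^3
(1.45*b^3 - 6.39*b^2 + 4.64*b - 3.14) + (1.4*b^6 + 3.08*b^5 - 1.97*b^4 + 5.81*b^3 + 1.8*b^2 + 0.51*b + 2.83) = 1.4*b^6 + 3.08*b^5 - 1.97*b^4 + 7.26*b^3 - 4.59*b^2 + 5.15*b - 0.31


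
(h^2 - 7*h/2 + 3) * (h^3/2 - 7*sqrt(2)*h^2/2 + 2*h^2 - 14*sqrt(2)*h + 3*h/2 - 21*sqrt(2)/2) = h^5/2 - 7*sqrt(2)*h^4/2 + h^4/4 - 4*h^3 - 7*sqrt(2)*h^3/4 + 3*h^2/4 + 28*sqrt(2)*h^2 - 21*sqrt(2)*h/4 + 9*h/2 - 63*sqrt(2)/2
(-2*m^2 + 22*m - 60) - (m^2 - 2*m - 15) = -3*m^2 + 24*m - 45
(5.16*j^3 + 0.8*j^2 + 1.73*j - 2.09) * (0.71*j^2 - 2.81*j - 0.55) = 3.6636*j^5 - 13.9316*j^4 - 3.8577*j^3 - 6.7852*j^2 + 4.9214*j + 1.1495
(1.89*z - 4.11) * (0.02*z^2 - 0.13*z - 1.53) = 0.0378*z^3 - 0.3279*z^2 - 2.3574*z + 6.2883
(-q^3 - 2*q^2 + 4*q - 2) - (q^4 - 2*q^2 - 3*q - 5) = -q^4 - q^3 + 7*q + 3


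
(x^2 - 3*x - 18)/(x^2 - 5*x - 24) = (x - 6)/(x - 8)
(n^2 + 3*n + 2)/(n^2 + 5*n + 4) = (n + 2)/(n + 4)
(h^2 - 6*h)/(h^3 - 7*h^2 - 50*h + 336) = h/(h^2 - h - 56)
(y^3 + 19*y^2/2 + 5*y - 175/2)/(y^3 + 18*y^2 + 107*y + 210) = (y - 5/2)/(y + 6)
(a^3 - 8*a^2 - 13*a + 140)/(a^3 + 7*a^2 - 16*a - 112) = (a^2 - 12*a + 35)/(a^2 + 3*a - 28)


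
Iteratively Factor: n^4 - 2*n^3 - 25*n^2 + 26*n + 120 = (n + 4)*(n^3 - 6*n^2 - n + 30) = (n - 3)*(n + 4)*(n^2 - 3*n - 10) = (n - 5)*(n - 3)*(n + 4)*(n + 2)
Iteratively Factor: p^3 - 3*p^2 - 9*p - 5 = (p + 1)*(p^2 - 4*p - 5) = (p - 5)*(p + 1)*(p + 1)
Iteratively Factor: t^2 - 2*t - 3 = (t - 3)*(t + 1)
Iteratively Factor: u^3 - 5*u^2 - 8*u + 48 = (u - 4)*(u^2 - u - 12) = (u - 4)*(u + 3)*(u - 4)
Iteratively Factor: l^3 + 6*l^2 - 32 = (l - 2)*(l^2 + 8*l + 16) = (l - 2)*(l + 4)*(l + 4)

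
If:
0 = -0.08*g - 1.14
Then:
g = -14.25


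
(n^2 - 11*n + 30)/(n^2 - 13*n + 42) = (n - 5)/(n - 7)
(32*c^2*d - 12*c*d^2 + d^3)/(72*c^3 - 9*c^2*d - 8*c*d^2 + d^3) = d*(4*c - d)/(9*c^2 - d^2)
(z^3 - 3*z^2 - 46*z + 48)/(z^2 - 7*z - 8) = (z^2 + 5*z - 6)/(z + 1)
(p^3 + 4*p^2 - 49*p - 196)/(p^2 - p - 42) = (p^2 + 11*p + 28)/(p + 6)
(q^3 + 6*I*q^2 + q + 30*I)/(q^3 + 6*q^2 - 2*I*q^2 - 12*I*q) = (q^2 + 8*I*q - 15)/(q*(q + 6))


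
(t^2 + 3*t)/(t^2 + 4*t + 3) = t/(t + 1)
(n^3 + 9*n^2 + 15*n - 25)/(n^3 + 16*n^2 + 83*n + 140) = (n^2 + 4*n - 5)/(n^2 + 11*n + 28)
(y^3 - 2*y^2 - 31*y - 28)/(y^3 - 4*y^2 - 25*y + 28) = (y + 1)/(y - 1)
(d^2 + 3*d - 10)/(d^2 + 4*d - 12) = (d + 5)/(d + 6)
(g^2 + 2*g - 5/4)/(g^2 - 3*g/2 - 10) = (g - 1/2)/(g - 4)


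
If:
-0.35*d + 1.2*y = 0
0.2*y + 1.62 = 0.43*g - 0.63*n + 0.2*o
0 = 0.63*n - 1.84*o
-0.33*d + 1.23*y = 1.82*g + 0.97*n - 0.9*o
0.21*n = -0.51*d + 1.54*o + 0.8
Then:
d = 0.16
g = 0.83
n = -2.27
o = -0.78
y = 0.05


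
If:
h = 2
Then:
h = 2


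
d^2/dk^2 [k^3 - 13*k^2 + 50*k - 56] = 6*k - 26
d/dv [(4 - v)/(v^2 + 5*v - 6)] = (-v^2 - 5*v + (v - 4)*(2*v + 5) + 6)/(v^2 + 5*v - 6)^2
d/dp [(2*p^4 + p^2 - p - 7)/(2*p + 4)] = (6*p^4 + 16*p^3 + p^2 + 4*p + 5)/(2*(p^2 + 4*p + 4))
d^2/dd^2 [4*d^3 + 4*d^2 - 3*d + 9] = 24*d + 8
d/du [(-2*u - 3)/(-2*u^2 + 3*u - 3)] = (-4*u^2 - 12*u + 15)/(4*u^4 - 12*u^3 + 21*u^2 - 18*u + 9)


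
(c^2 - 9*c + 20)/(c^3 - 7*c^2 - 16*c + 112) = (c - 5)/(c^2 - 3*c - 28)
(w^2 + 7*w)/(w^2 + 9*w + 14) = w/(w + 2)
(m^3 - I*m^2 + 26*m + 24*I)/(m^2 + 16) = (m^2 - 5*I*m + 6)/(m - 4*I)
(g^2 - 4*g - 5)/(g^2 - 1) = (g - 5)/(g - 1)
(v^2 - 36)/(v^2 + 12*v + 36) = (v - 6)/(v + 6)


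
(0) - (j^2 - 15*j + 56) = -j^2 + 15*j - 56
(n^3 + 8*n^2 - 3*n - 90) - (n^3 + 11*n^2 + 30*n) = -3*n^2 - 33*n - 90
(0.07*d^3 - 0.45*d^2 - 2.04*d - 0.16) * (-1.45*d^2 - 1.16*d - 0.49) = -0.1015*d^5 + 0.5713*d^4 + 3.4457*d^3 + 2.8189*d^2 + 1.1852*d + 0.0784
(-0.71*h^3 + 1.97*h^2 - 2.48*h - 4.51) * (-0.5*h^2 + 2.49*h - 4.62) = 0.355*h^5 - 2.7529*h^4 + 9.4255*h^3 - 13.0216*h^2 + 0.227699999999999*h + 20.8362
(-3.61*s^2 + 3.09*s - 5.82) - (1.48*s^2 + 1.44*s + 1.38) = -5.09*s^2 + 1.65*s - 7.2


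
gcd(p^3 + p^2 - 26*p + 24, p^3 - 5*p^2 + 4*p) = p^2 - 5*p + 4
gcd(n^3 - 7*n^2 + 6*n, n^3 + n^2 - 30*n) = n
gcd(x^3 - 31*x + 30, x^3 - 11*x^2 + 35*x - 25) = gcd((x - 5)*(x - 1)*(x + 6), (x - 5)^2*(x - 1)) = x^2 - 6*x + 5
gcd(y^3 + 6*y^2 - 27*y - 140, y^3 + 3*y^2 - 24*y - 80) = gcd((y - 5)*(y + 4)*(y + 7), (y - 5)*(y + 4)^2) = y^2 - y - 20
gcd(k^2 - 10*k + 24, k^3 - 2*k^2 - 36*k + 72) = k - 6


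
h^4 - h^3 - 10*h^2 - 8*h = h*(h - 4)*(h + 1)*(h + 2)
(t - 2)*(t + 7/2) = t^2 + 3*t/2 - 7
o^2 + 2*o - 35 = (o - 5)*(o + 7)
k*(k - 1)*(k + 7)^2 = k^4 + 13*k^3 + 35*k^2 - 49*k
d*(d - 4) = d^2 - 4*d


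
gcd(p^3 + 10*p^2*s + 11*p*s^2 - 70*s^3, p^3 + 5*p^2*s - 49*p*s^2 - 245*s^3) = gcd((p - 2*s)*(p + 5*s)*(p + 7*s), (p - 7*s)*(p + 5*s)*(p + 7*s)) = p^2 + 12*p*s + 35*s^2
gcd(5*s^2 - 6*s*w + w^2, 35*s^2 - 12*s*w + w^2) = 5*s - w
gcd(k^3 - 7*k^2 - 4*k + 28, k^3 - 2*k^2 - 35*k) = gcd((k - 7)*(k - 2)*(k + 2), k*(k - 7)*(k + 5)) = k - 7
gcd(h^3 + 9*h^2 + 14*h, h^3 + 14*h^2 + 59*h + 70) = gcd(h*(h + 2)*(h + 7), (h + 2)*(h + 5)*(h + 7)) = h^2 + 9*h + 14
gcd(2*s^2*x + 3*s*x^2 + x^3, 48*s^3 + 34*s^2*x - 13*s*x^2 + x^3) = s + x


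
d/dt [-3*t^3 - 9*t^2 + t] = -9*t^2 - 18*t + 1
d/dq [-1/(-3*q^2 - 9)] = -2*q/(3*(q^2 + 3)^2)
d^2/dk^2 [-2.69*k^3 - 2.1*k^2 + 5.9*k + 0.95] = -16.14*k - 4.2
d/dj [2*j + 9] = 2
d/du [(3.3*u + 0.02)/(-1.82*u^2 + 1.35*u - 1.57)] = (6.006*u^2 + 0.0728*u - 5.208)/(3.3124*u^4 - 4.914*u^3 + 7.5373*u^2 - 4.239*u + 2.4649)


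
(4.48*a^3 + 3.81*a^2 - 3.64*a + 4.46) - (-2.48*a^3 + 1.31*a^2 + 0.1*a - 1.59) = 6.96*a^3 + 2.5*a^2 - 3.74*a + 6.05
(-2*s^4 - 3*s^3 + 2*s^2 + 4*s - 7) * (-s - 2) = 2*s^5 + 7*s^4 + 4*s^3 - 8*s^2 - s + 14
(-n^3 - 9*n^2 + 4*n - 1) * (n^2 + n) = -n^5 - 10*n^4 - 5*n^3 + 3*n^2 - n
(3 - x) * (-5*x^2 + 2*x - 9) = 5*x^3 - 17*x^2 + 15*x - 27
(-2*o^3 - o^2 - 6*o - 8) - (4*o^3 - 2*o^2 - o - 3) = -6*o^3 + o^2 - 5*o - 5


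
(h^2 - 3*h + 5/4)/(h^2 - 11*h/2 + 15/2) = (h - 1/2)/(h - 3)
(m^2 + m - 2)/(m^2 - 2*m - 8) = (m - 1)/(m - 4)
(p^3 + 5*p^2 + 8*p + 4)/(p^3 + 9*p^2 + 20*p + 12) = (p + 2)/(p + 6)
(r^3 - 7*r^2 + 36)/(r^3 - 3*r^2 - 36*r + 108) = (r + 2)/(r + 6)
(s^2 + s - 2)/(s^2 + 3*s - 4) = (s + 2)/(s + 4)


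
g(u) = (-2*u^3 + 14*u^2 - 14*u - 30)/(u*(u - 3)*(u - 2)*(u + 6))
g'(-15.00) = 0.03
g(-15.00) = 0.24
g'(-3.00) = 0.30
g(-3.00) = -0.71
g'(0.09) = 102.63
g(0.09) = -10.22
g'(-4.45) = 0.97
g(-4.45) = -1.47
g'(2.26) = -16.45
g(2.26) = 3.68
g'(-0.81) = 1.21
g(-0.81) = 0.19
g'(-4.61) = 1.20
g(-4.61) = -1.64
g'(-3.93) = 0.56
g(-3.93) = -1.08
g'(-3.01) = 0.30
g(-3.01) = -0.71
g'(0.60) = 1.79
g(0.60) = -2.54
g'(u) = (-6*u^2 + 28*u - 14)/(u*(u - 3)*(u - 2)*(u + 6)) - (-2*u^3 + 14*u^2 - 14*u - 30)/(u*(u - 3)*(u - 2)*(u + 6)^2) - (-2*u^3 + 14*u^2 - 14*u - 30)/(u*(u - 3)*(u - 2)^2*(u + 6)) - (-2*u^3 + 14*u^2 - 14*u - 30)/(u*(u - 3)^2*(u - 2)*(u + 6)) - (-2*u^3 + 14*u^2 - 14*u - 30)/(u^2*(u - 3)*(u - 2)*(u + 6)) = 2*(u^4 - 8*u^3 - 19*u^2 - 40*u + 60)/(u^2*(u^4 + 8*u^3 - 8*u^2 - 96*u + 144))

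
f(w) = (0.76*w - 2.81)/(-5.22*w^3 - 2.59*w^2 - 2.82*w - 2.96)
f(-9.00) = -0.00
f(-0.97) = -1.69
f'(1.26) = -0.18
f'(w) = (0.76*w - 2.81)*(15.66*w^2 + 5.18*w + 2.82)/(-5.22*w^3 - 2.59*w^2 - 2.82*w - 2.96)^2 + 0.76/(-5.22*w^3 - 2.59*w^2 - 2.82*w - 2.96) = (7.9344*w^3 - 42.0362*w^2 - 14.5558*w - 10.1738)/(27.2484*w^6 + 27.0396*w^5 + 36.1489*w^4 + 45.51*w^3 + 23.2852*w^2 + 16.6944*w + 8.7616)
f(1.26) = 0.09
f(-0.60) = 3.04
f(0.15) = 0.78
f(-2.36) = -0.08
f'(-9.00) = -0.00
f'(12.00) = 0.00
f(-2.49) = -0.07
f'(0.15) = -1.11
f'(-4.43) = -0.01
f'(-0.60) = -15.89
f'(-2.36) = -0.09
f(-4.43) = -0.01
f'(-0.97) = -9.69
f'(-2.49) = -0.08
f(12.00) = -0.00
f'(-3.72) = -0.02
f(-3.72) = -0.02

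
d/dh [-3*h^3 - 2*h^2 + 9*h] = -9*h^2 - 4*h + 9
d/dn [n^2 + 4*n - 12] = 2*n + 4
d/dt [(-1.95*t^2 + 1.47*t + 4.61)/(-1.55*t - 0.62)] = (3.0225*t^2 + 2.418*t + 6.2341)/(2.4025*t^2 + 1.922*t + 0.3844)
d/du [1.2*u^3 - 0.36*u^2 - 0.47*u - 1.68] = 3.6*u^2 - 0.72*u - 0.47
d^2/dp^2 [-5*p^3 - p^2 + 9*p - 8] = -30*p - 2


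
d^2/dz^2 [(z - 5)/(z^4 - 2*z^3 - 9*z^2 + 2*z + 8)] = 2*(4*(z - 5)*(2*z^3 - 3*z^2 - 9*z + 1)^2 + (-4*z^3 + 6*z^2 + 18*z + 3*(z - 5)*(-2*z^2 + 2*z + 3) - 2)*(z^4 - 2*z^3 - 9*z^2 + 2*z + 8))/(z^4 - 2*z^3 - 9*z^2 + 2*z + 8)^3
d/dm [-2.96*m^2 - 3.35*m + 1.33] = -5.92*m - 3.35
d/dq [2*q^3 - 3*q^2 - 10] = 6*q*(q - 1)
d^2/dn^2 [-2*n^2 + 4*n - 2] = -4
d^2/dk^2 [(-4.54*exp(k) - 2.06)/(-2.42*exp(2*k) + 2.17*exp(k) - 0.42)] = (26.588056*exp(4*k) + 72.098092*exp(3*k) - 60.140388*exp(2*k) + 5.462954*exp(k) + 2.67834)*exp(k)/(14.172488*exp(6*k) - 38.125164*exp(5*k) + 41.565678*exp(4*k) - 23.451841*exp(3*k) + 7.213878*exp(2*k) - 1.148364*exp(k) + 0.074088)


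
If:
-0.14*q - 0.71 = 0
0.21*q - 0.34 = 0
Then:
No Solution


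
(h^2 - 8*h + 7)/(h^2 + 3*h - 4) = (h - 7)/(h + 4)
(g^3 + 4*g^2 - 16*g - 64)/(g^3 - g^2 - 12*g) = (g^2 + 8*g + 16)/(g*(g + 3))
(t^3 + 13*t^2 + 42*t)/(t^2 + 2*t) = (t^2 + 13*t + 42)/(t + 2)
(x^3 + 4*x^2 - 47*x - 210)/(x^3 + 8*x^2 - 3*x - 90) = (x - 7)/(x - 3)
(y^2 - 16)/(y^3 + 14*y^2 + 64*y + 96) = (y - 4)/(y^2 + 10*y + 24)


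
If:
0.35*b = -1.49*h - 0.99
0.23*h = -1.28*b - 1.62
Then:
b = -1.20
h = -0.38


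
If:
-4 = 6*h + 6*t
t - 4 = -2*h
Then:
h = 14/3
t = -16/3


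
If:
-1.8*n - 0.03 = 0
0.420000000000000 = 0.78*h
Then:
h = 0.54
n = -0.02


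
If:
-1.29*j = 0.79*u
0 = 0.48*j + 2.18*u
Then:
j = 0.00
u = 0.00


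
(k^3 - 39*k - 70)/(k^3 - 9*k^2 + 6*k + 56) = (k + 5)/(k - 4)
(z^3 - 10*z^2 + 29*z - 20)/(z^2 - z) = z - 9 + 20/z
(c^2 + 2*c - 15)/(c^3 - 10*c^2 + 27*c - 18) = (c + 5)/(c^2 - 7*c + 6)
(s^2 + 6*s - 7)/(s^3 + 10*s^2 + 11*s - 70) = (s - 1)/(s^2 + 3*s - 10)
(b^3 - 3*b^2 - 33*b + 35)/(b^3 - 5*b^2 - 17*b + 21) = (b + 5)/(b + 3)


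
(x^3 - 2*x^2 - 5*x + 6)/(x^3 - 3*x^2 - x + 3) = (x + 2)/(x + 1)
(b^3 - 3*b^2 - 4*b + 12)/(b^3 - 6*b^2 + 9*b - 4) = (b^3 - 3*b^2 - 4*b + 12)/(b^3 - 6*b^2 + 9*b - 4)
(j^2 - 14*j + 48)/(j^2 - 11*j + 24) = (j - 6)/(j - 3)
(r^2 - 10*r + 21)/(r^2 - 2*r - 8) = (-r^2 + 10*r - 21)/(-r^2 + 2*r + 8)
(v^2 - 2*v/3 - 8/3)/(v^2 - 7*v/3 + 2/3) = (3*v + 4)/(3*v - 1)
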